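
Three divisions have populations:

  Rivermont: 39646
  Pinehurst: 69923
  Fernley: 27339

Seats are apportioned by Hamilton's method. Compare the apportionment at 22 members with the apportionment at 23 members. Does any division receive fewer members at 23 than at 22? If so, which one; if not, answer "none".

Fernley

At 22 seats: Rivermont 6, Pinehurst 11, Fernley 5.
At 23 seats: Rivermont 7, Pinehurst 12, Fernley 4.
Fernley drops from 5 to 4.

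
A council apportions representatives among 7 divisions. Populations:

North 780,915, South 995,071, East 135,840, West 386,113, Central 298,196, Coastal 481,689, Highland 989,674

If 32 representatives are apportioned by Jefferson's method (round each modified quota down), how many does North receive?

Standard divisor 4067498/32 ≈ 127109.312; standard quotas: North 6.144, South 7.828, East 1.069, West 3.038, Central 2.346, Coastal 3.790, Highland 7.786.
Rounding down gives 6, 7, 1, 3, 2, 3, 7 = 29 seats, so the divisor must be adjusted.
With modified divisor 116000: modified quotas North 6.732, South 8.578, East 1.171, West 3.329, Central 2.571, Coastal 4.152, Highland 8.532.
Rounding down: North 6, South 8, East 1, West 3, Central 2, Coastal 4, Highland 8 (total 32).
North receives 6.

6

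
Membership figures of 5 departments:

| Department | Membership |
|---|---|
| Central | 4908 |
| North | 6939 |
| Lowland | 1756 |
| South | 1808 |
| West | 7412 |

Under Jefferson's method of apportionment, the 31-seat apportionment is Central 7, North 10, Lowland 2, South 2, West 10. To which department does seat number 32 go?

West

Priority for the next seat is population ÷ (current seats + 1).
Priorities: Central 613.500, North 630.818, Lowland 585.333, South 602.667, West 673.818.
Highest priority: West.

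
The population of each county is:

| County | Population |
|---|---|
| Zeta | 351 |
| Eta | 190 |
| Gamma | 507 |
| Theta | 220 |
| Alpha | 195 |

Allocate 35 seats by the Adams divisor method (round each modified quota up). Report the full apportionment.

Standard divisor 1463/35 ≈ 41.8; standard quotas: Zeta 8.397, Eta 4.545, Gamma 12.129, Theta 5.263, Alpha 4.665.
Rounding up gives 9, 5, 13, 6, 5 = 38 seats, so the divisor must be adjusted.
With modified divisor 45: modified quotas Zeta 7.800, Eta 4.222, Gamma 11.267, Theta 4.889, Alpha 4.333.
Rounding up: Zeta 8, Eta 5, Gamma 12, Theta 5, Alpha 5 (total 35).

Zeta=8; Eta=5; Gamma=12; Theta=5; Alpha=5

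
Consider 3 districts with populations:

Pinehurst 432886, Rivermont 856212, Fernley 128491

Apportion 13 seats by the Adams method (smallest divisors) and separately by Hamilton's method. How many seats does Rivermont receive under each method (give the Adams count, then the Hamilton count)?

Adams: Pinehurst 4, Rivermont 7, Fernley 2.
Hamilton: Pinehurst 4, Rivermont 8, Fernley 1.
Rivermont gets 7 under Adams and 8 under Hamilton.

7 and 8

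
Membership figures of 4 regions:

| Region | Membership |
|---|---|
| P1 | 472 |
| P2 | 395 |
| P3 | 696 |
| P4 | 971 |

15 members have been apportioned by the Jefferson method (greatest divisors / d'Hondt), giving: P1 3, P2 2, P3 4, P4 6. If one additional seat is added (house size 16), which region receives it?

P3

Priority for the next seat is population ÷ (current seats + 1).
Priorities: P1 118.000, P2 131.667, P3 139.200, P4 138.714.
Highest priority: P3.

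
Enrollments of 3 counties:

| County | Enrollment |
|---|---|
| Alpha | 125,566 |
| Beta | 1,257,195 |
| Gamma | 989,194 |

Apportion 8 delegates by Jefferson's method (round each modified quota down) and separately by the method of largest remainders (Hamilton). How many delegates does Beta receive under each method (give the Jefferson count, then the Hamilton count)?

5 and 4

Jefferson: Alpha 0, Beta 5, Gamma 3.
Hamilton: Alpha 1, Beta 4, Gamma 3.
Beta gets 5 under Jefferson and 4 under Hamilton.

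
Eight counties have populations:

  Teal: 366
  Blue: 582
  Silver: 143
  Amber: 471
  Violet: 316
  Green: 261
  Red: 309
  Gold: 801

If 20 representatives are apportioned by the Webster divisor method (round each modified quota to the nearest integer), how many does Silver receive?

Standard divisor 3249/20 ≈ 162.45; standard quotas: Teal 2.253, Blue 3.583, Silver 0.880, Amber 2.899, Violet 1.945, Green 1.607, Red 1.902, Gold 4.931.
Rounding to the nearest integer gives 2, 4, 1, 3, 2, 2, 2, 5 = 21 seats, so the divisor must be adjusted.
With modified divisor 170: modified quotas Teal 2.153, Blue 3.424, Silver 0.841, Amber 2.771, Violet 1.859, Green 1.535, Red 1.818, Gold 4.712.
Rounding to the nearest integer: Teal 2, Blue 3, Silver 1, Amber 3, Violet 2, Green 2, Red 2, Gold 5 (total 20).
Silver receives 1.

1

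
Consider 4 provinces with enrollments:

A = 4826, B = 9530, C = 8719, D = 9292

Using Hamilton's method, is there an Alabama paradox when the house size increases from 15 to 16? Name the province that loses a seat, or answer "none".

none

At 15 seats: A 2, B 5, C 4, D 4.
At 16 seats: A 2, B 5, C 4, D 5.
No province's allocation decreased.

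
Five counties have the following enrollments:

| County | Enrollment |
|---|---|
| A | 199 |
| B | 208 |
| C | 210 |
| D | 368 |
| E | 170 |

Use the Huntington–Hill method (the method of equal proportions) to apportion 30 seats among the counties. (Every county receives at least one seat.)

With divisor 38.2: modified quotas A 5.209, B 5.445, C 5.497, D 9.634, E 4.450.
Geometric-mean thresholds: A √(5·6)=5.477, B √(5·6)=5.477, C √(5·6)=5.477, D √(9·10)=9.487, E √(4·5)=4.472.
Each quota rounded against its threshold gives A 5, B 5, C 6, D 10, E 4 (total 30).

A: 5, B: 5, C: 6, D: 10, E: 4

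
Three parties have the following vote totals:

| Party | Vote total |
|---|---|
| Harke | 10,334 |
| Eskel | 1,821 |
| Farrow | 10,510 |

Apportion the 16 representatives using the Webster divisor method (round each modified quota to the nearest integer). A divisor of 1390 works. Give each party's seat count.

Harke=7, Eskel=1, Farrow=8

With modified divisor 1390: modified quotas Harke 7.435, Eskel 1.310, Farrow 7.561.
Rounding to the nearest integer: Harke 7, Eskel 1, Farrow 8 (total 16).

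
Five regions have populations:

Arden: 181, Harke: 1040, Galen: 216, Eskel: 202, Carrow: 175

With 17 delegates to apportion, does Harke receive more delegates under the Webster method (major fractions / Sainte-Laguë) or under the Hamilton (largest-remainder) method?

Webster: Arden 2, Harke 9, Galen 2, Eskel 2, Carrow 2.
Hamilton: Arden 2, Harke 10, Galen 2, Eskel 2, Carrow 1.
Harke gets 9 under Webster and 10 under Hamilton.

Hamilton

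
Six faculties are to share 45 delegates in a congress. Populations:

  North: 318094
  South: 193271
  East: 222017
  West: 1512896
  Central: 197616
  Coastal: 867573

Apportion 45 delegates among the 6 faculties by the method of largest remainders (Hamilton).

Standard divisor: 3311467 ÷ 45 ≈ 73588.156.
Standard quotas: North 4.3226, South 2.6264, East 3.0170, West 20.5590, Central 2.6854, Coastal 11.7896.
Lower quotas: North 4, South 2, East 3, West 20, Central 2, Coastal 11 (sum 42, leaving 3 seats).
Remainders in descending order: Coastal 0.7896, Central 0.6854, South 0.6264, West 0.5590, North 0.3226, East 0.0170.
Largest remainders: Coastal, Central, South receive the extra seats.

North=4, South=3, East=3, West=20, Central=3, Coastal=12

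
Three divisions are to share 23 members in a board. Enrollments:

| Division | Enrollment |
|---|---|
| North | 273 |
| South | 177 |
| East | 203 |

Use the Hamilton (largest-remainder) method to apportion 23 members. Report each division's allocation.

North 10; South 6; East 7

Standard divisor: 653 ÷ 23 ≈ 28.391.
Standard quotas: North 9.616, South 6.234, East 7.150.
Lower quotas: North 9, South 6, East 7 (sum 22, leaving 1 seat).
Remainders in descending order: North 0.616, South 0.234, East 0.150.
The surplus seat goes to North.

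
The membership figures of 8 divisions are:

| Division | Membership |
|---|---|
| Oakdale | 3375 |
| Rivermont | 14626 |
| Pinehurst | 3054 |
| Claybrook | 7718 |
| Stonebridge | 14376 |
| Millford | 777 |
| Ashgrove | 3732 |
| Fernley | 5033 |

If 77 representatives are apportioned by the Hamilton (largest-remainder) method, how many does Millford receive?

1

The standard divisor is 52691/77 ≈ 684.299.
Standard quotas: Oakdale 4.9321, Rivermont 21.3737, Pinehurst 4.4630, Claybrook 11.2787, Stonebridge 21.0084, Millford 1.1355, Ashgrove 5.4538, Fernley 7.3550.
Lower quotas: Oakdale 4, Rivermont 21, Pinehurst 4, Claybrook 11, Stonebridge 21, Millford 1, Ashgrove 5, Fernley 7 (sum 74, leaving 3 seats).
Remainders in descending order: Oakdale 0.9321, Pinehurst 0.4630, Ashgrove 0.4538, Rivermont 0.3737, Fernley 0.3550, Claybrook 0.2787, Millford 0.1355, Stonebridge 0.0084.
The surplus seats go to Oakdale, Pinehurst, Ashgrove.
Millford receives 1.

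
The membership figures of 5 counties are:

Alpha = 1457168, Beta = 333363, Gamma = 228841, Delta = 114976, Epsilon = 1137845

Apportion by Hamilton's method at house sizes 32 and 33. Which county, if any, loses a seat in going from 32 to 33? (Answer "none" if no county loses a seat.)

Beta

At 32 seats: Alpha 14, Beta 4, Gamma 2, Delta 1, Epsilon 11.
At 33 seats: Alpha 15, Beta 3, Gamma 2, Delta 1, Epsilon 12.
Beta drops from 4 to 3.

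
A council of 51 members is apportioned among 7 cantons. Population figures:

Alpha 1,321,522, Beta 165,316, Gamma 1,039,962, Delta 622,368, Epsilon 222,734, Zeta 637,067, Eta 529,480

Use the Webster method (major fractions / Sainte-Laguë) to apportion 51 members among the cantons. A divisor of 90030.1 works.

Alpha 15, Beta 2, Gamma 12, Delta 7, Epsilon 2, Zeta 7, Eta 6

With modified divisor 90030.1: modified quotas Alpha 14.679, Beta 1.836, Gamma 11.551, Delta 6.913, Epsilon 2.474, Zeta 7.076, Eta 5.881.
Rounding to the nearest integer: Alpha 15, Beta 2, Gamma 12, Delta 7, Epsilon 2, Zeta 7, Eta 6 (total 51).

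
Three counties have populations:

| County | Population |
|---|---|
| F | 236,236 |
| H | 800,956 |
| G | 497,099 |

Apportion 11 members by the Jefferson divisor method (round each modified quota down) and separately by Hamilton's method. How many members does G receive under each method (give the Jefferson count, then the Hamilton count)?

Jefferson: F 1, H 6, G 4.
Hamilton: F 2, H 6, G 3.
G gets 4 under Jefferson and 3 under Hamilton.

4 and 3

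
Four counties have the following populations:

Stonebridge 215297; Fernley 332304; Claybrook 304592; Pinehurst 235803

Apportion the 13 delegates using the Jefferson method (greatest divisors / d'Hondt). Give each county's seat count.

Stonebridge: 2, Fernley: 4, Claybrook: 4, Pinehurst: 3

Standard divisor 1087996/13 ≈ 83692; standard quotas: Stonebridge 2.572, Fernley 3.971, Claybrook 3.639, Pinehurst 2.818.
Rounding down gives 2, 3, 3, 2 = 10 seats, so the divisor must be adjusted.
With modified divisor 74000: modified quotas Stonebridge 2.909, Fernley 4.491, Claybrook 4.116, Pinehurst 3.187.
Rounding down: Stonebridge 2, Fernley 4, Claybrook 4, Pinehurst 3 (total 13).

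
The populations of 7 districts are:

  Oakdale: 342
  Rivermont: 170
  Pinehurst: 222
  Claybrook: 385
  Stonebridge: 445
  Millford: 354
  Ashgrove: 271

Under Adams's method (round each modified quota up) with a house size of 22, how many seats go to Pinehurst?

2

Standard divisor 2189/22 ≈ 99.5; standard quotas: Oakdale 3.437, Rivermont 1.709, Pinehurst 2.231, Claybrook 3.869, Stonebridge 4.472, Millford 3.558, Ashgrove 2.724.
Rounding up gives 4, 2, 3, 4, 5, 4, 3 = 25 seats, so the divisor must be adjusted.
With modified divisor 116: modified quotas Oakdale 2.948, Rivermont 1.466, Pinehurst 1.914, Claybrook 3.319, Stonebridge 3.836, Millford 3.052, Ashgrove 2.336.
Rounding up: Oakdale 3, Rivermont 2, Pinehurst 2, Claybrook 4, Stonebridge 4, Millford 4, Ashgrove 3 (total 22).
Pinehurst receives 2.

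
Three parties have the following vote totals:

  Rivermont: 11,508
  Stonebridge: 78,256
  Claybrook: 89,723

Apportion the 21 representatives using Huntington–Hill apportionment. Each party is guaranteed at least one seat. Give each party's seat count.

Rivermont: 1, Stonebridge: 9, Claybrook: 11

With divisor 8402: modified quotas Rivermont 1.370, Stonebridge 9.314, Claybrook 10.679.
Geometric-mean thresholds: Rivermont √(1·2)=1.414, Stonebridge √(9·10)=9.487, Claybrook √(10·11)=10.488.
Each quota rounded against its threshold gives Rivermont 1, Stonebridge 9, Claybrook 11 (total 21).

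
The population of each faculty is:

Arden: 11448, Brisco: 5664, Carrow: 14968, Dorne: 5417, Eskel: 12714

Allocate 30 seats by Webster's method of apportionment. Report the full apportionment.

Arden: 7, Brisco: 3, Carrow: 9, Dorne: 3, Eskel: 8

Standard divisor 50211/30 ≈ 1673.7; standard quotas: Arden 6.840, Brisco 3.384, Carrow 8.943, Dorne 3.237, Eskel 7.596.
Rounding to the nearest integer gives Arden 7, Brisco 3, Carrow 9, Dorne 3, Eskel 8 — total 30, matching the house size, so no adjustment is needed.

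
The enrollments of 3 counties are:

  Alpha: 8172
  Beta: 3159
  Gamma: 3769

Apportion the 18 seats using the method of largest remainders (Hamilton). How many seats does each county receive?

Alpha: 10, Beta: 4, Gamma: 4

The standard divisor is 15100/18 ≈ 838.889.
Standard quotas: Alpha 9.7415, Beta 3.7657, Gamma 4.4928.
Lower quotas: Alpha 9, Beta 3, Gamma 4 (sum 16, leaving 2 seats).
Remainders in descending order: Beta 0.7657, Alpha 0.7415, Gamma 0.4928.
The surplus seats go to Beta, Alpha.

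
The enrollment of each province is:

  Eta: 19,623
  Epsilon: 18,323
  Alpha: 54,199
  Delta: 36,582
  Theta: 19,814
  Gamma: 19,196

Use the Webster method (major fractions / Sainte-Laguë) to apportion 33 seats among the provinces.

Standard divisor 167737/33 ≈ 5082.939; standard quotas: Eta 3.861, Epsilon 3.605, Alpha 10.663, Delta 7.197, Theta 3.898, Gamma 3.777.
Rounding to the nearest integer gives 4, 4, 11, 7, 4, 4 = 34 seats, so the divisor must be adjusted.
With modified divisor 5200: modified quotas Eta 3.774, Epsilon 3.524, Alpha 10.423, Delta 7.035, Theta 3.810, Gamma 3.692.
Rounding to the nearest integer: Eta 4, Epsilon 4, Alpha 10, Delta 7, Theta 4, Gamma 4 (total 33).

Eta: 4; Epsilon: 4; Alpha: 10; Delta: 7; Theta: 4; Gamma: 4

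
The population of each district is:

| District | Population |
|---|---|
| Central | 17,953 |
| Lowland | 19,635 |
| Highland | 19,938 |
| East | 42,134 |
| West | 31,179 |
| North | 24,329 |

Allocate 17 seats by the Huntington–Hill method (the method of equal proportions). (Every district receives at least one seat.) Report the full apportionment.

Central: 2; Lowland: 2; Highland: 2; East: 5; West: 3; North: 3

With divisor 9211: modified quotas Central 1.949, Lowland 2.132, Highland 2.165, East 4.574, West 3.385, North 2.641.
Geometric-mean thresholds: Central √(1·2)=1.414, Lowland √(2·3)=2.449, Highland √(2·3)=2.449, East √(4·5)=4.472, West √(3·4)=3.464, North √(2·3)=2.449.
Each quota rounded against its threshold gives Central 2, Lowland 2, Highland 2, East 5, West 3, North 3 (total 17).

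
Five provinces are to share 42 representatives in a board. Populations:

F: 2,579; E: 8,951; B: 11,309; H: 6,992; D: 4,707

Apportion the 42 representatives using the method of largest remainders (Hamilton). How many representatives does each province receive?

Total 34538; standard divisor 34538/42 ≈ 822.333.
Standard quotas: F 3.1362, E 10.8849, B 13.7523, H 8.5026, D 5.7240.
Lower quotas: F 3, E 10, B 13, H 8, D 5 (sum 39, leaving 3 seats).
Remainders in descending order: E 0.8849, B 0.7523, D 0.7240, H 0.5026, F 0.1362.
The surplus seats go to E, B, D.

F 3, E 11, B 14, H 8, D 6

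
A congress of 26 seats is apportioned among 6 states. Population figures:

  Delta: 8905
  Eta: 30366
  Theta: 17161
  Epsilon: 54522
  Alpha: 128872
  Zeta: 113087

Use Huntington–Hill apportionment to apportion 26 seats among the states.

With divisor 13456: modified quotas Delta 0.662, Eta 2.257, Theta 1.275, Epsilon 4.052, Alpha 9.577, Zeta 8.404.
Geometric-mean thresholds: Delta (min 1), Eta √(2·3)=2.449, Theta √(1·2)=1.414, Epsilon √(4·5)=4.472, Alpha √(9·10)=9.487, Zeta √(8·9)=8.485.
Each quota rounded against its threshold gives Delta 1, Eta 2, Theta 1, Epsilon 4, Alpha 10, Zeta 8 (total 26).

Delta=1, Eta=2, Theta=1, Epsilon=4, Alpha=10, Zeta=8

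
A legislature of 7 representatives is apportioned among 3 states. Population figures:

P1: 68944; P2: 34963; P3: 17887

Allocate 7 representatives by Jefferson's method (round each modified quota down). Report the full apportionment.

Standard divisor 121794/7 ≈ 17399.143; standard quotas: P1 3.962, P2 2.009, P3 1.028.
Rounding down gives 3, 2, 1 = 6 seats, so the divisor must be adjusted.
With modified divisor 15500: modified quotas P1 4.448, P2 2.256, P3 1.154.
Rounding down: P1 4, P2 2, P3 1 (total 7).

P1 4, P2 2, P3 1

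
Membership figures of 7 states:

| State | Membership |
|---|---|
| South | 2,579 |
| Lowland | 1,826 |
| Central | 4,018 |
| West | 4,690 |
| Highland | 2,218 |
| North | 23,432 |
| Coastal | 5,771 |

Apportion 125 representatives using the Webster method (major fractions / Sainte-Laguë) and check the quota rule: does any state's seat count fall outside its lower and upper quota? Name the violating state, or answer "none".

Standard quotas: South 7.239, Lowland 5.125, Central 11.278, West 13.164, Highland 6.226, North 65.770, Coastal 16.198.
Webster allocation: South 7, Lowland 5, Central 11, West 13, Highland 6, North 67, Coastal 16.
North has quota 65.770 (lower 65, upper 66) but receives 67 — outside the quota interval.

North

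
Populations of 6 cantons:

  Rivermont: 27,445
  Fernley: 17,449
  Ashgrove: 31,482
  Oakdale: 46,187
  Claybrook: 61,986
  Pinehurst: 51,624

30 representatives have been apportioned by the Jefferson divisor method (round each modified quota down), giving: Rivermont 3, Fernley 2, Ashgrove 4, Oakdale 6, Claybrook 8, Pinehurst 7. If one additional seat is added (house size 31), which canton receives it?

Claybrook

Priority for the next seat is population ÷ (current seats + 1).
Priorities: Rivermont 6861.250, Fernley 5816.333, Ashgrove 6296.400, Oakdale 6598.143, Claybrook 6887.333, Pinehurst 6453.000.
Highest priority: Claybrook.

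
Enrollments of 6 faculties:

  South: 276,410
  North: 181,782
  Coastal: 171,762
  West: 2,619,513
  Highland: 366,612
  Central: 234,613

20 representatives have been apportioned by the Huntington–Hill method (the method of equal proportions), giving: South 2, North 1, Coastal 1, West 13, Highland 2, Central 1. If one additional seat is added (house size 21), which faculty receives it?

Priority for the next seat is population ÷ (√(s·(s+1))).
Priorities: South 112843.910, North 128539.285, Coastal 121454.075, West 194171.222, Highland 149668.722, Central 165896.443.
Highest priority: West.

West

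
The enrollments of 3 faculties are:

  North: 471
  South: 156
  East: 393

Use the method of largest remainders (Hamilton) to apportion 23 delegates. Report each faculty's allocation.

North=11, South=3, East=9

Total 1020; standard divisor 1020/23 ≈ 44.348.
Standard quotas: North 10.621, South 3.518, East 8.862.
Lower quotas: North 10, South 3, East 8 (sum 21, leaving 2 seats).
Remainders in descending order: East 0.862, North 0.621, South 0.518.
The surplus seats go to East, North.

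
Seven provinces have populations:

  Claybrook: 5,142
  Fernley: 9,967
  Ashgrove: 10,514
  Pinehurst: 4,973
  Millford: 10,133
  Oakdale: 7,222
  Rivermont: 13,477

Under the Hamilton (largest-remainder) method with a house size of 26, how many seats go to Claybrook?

2

The standard divisor is 61428/26 ≈ 2362.615.
Standard quotas: Claybrook 2.1764, Fernley 4.2186, Ashgrove 4.4502, Pinehurst 2.1049, Millford 4.2889, Oakdale 3.0568, Rivermont 5.7043.
Lower quotas: Claybrook 2, Fernley 4, Ashgrove 4, Pinehurst 2, Millford 4, Oakdale 3, Rivermont 5 (sum 24, leaving 2 seats).
Remainders in descending order: Rivermont 0.7043, Ashgrove 0.4502, Millford 0.2889, Fernley 0.2186, Claybrook 0.1764, Pinehurst 0.1049, Oakdale 0.0568.
Largest remainders: Rivermont, Ashgrove receive the extra seats.
Claybrook receives 2.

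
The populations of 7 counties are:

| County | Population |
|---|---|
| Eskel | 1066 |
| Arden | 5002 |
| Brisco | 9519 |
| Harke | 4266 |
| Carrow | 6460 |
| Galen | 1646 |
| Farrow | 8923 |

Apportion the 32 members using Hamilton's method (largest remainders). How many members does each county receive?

Total 36882; standard divisor 36882/32 ≈ 1152.562.
Standard quotas: Eskel 0.9249, Arden 4.3399, Brisco 8.2590, Harke 3.7013, Carrow 5.6049, Galen 1.4281, Farrow 7.7419.
Lower quotas: Eskel 0, Arden 4, Brisco 8, Harke 3, Carrow 5, Galen 1, Farrow 7 (sum 28, leaving 4 seats).
Remainders in descending order: Eskel 0.9249, Farrow 0.7419, Harke 0.7013, Carrow 0.6049, Galen 0.4281, Arden 0.3399, Brisco 0.2590.
Largest remainders: Eskel, Farrow, Harke, Carrow receive the extra seats.

Eskel=1, Arden=4, Brisco=8, Harke=4, Carrow=6, Galen=1, Farrow=8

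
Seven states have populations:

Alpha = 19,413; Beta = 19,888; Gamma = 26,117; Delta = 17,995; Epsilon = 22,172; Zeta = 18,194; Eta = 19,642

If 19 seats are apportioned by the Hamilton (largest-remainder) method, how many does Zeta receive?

2

Total 143421; standard divisor 143421/19 ≈ 7548.474.
Standard quotas: Alpha 2.5718, Beta 2.6347, Gamma 3.4599, Delta 2.3839, Epsilon 2.9373, Zeta 2.4103, Eta 2.6021.
Lower quotas: Alpha 2, Beta 2, Gamma 3, Delta 2, Epsilon 2, Zeta 2, Eta 2 (sum 15, leaving 4 seats).
Remainders in descending order: Epsilon 0.9373, Beta 0.6347, Eta 0.6021, Alpha 0.5718, Gamma 0.4599, Zeta 0.4103, Delta 0.3839.
Largest remainders: Epsilon, Beta, Eta, Alpha receive the extra seats.
Zeta receives 2.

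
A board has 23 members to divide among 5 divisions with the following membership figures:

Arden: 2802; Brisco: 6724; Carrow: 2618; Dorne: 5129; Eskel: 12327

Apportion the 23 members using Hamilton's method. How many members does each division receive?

Standard divisor: 29600 ÷ 23 ≈ 1286.957.
Standard quotas: Arden 2.1772, Brisco 5.2247, Carrow 2.0343, Dorne 3.9854, Eskel 9.5784.
Lower quotas: Arden 2, Brisco 5, Carrow 2, Dorne 3, Eskel 9 (sum 21, leaving 2 seats).
Remainders in descending order: Dorne 0.9854, Eskel 0.5784, Brisco 0.2247, Arden 0.1772, Carrow 0.0343.
Largest remainders: Dorne, Eskel receive the extra seats.

Arden 2; Brisco 5; Carrow 2; Dorne 4; Eskel 10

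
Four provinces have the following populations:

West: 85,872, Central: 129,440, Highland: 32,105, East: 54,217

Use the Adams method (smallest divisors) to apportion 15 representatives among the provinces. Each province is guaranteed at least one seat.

Standard divisor 301634/15 ≈ 20108.933; standard quotas: West 4.270, Central 6.437, Highland 1.597, East 2.696.
Rounding up gives 5, 7, 2, 3 = 17 seats, so the divisor must be adjusted.
With modified divisor 23700: modified quotas West 3.623, Central 5.462, Highland 1.355, East 2.288.
Rounding up: West 4, Central 6, Highland 2, East 3 (total 15).

West: 4, Central: 6, Highland: 2, East: 3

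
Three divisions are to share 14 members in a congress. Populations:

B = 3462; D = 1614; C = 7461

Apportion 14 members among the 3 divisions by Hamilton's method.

The standard divisor is 12537/14 ≈ 895.5.
Standard quotas: B 3.8660, D 1.8023, C 8.3317.
Lower quotas: B 3, D 1, C 8 (sum 12, leaving 2 seats).
Remainders in descending order: B 0.8660, D 0.8023, C 0.3317.
The surplus seats go to B, D.

B 4; D 2; C 8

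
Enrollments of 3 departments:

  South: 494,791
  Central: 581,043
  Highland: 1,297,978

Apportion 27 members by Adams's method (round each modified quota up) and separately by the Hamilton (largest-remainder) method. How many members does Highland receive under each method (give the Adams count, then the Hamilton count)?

Adams: South 6, Central 7, Highland 14.
Hamilton: South 6, Central 6, Highland 15.
Highland gets 14 under Adams and 15 under Hamilton.

14 and 15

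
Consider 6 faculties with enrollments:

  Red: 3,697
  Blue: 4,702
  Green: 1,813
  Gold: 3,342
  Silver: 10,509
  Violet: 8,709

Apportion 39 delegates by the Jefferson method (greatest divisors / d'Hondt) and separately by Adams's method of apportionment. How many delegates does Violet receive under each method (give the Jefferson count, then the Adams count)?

Jefferson: Red 4, Blue 5, Green 2, Gold 4, Silver 13, Violet 11.
Adams: Red 5, Blue 6, Green 2, Gold 4, Silver 12, Violet 10.
Violet gets 11 under Jefferson and 10 under Adams.

11 and 10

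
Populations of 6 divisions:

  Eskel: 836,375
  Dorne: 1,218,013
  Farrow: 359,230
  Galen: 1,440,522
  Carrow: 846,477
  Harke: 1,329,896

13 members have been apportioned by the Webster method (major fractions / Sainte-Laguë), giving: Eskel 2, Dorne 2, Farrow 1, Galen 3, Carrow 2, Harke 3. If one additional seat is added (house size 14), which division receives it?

Dorne

Priority for the next seat is population ÷ (current seats + 0.5).
Priorities: Eskel 334550.000, Dorne 487205.200, Farrow 239486.667, Galen 411577.714, Carrow 338590.800, Harke 379970.286.
Highest priority: Dorne.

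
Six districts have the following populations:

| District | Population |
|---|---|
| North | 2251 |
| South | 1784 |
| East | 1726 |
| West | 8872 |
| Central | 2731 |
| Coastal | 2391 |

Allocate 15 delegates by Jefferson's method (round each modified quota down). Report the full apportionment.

Standard divisor 19755/15 ≈ 1317; standard quotas: North 1.709, South 1.355, East 1.311, West 6.737, Central 2.074, Coastal 1.815.
Rounding down gives 1, 1, 1, 6, 2, 1 = 12 seats, so the divisor must be adjusted.
With modified divisor 1113.95: modified quotas North 2.021, South 1.602, East 1.549, West 7.964, Central 2.452, Coastal 2.146.
Rounding down: North 2, South 1, East 1, West 7, Central 2, Coastal 2 (total 15).

North: 2, South: 1, East: 1, West: 7, Central: 2, Coastal: 2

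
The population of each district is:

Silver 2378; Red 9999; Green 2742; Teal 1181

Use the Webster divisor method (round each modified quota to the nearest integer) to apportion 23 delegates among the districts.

Standard divisor 16300/23 ≈ 708.696; standard quotas: Silver 3.355, Red 14.109, Green 3.869, Teal 1.666.
Rounding to the nearest integer gives Silver 3, Red 14, Green 4, Teal 2 — total 23, matching the house size, so no adjustment is needed.

Silver: 3; Red: 14; Green: 4; Teal: 2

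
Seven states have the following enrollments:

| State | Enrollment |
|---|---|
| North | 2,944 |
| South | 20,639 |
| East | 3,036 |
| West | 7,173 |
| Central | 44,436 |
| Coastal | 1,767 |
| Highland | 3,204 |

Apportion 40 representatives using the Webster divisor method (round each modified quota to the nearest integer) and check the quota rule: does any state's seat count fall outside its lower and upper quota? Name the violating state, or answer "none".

none

Standard quotas: North 1.415, South 9.923, East 1.460, West 3.449, Central 21.364, Coastal 0.850, Highland 1.540.
Webster allocation: North 1, South 10, East 1, West 3, Central 22, Coastal 1, Highland 2.
Every allocation lies between the lower and upper quota.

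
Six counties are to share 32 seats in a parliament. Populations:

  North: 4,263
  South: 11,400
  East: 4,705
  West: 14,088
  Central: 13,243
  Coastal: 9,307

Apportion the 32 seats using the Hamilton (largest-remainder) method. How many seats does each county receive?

Standard divisor: 57006 ÷ 32 ≈ 1781.438.
Standard quotas: North 2.3930, South 6.3993, East 2.6411, West 7.9082, Central 7.4339, Coastal 5.2244.
Lower quotas: North 2, South 6, East 2, West 7, Central 7, Coastal 5 (sum 29, leaving 3 seats).
Remainders in descending order: West 0.9082, East 0.6411, Central 0.4339, South 0.3993, North 0.3930, Coastal 0.2244.
The surplus seats go to West, East, Central.

North: 2, South: 6, East: 3, West: 8, Central: 8, Coastal: 5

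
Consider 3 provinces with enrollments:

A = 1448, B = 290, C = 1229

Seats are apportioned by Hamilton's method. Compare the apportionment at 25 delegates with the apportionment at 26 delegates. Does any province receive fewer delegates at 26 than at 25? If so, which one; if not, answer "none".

At 25 seats: A 12, B 3, C 10.
At 26 seats: A 13, B 2, C 11.
B drops from 3 to 2.

B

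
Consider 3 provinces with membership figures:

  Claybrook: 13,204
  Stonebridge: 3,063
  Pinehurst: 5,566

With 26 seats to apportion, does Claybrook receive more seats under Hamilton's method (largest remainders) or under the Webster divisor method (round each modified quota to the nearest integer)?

Hamilton: Claybrook 16, Stonebridge 4, Pinehurst 6.
Webster: Claybrook 15, Stonebridge 4, Pinehurst 7.
Claybrook gets 16 under Hamilton and 15 under Webster.

Hamilton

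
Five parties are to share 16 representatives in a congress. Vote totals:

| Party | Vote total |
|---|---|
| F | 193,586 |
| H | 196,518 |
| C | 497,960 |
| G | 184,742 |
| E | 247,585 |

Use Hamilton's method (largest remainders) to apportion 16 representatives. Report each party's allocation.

F 2, H 3, C 6, G 2, E 3

The standard divisor is 1320391/16 ≈ 82524.438.
Standard quotas: F 2.3458, H 2.3813, C 6.0341, G 2.2386, E 3.0001.
Lower quotas: F 2, H 2, C 6, G 2, E 3 (sum 15, leaving 1 seat).
Remainders in descending order: H 0.3813, F 0.3458, G 0.2386, C 0.0341, E 0.0001.
Largest remainder: H receives the extra seat.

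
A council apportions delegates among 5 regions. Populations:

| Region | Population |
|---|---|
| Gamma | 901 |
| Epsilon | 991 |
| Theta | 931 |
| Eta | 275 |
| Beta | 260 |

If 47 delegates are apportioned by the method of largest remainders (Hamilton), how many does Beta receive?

Total 3358; standard divisor 3358/47 ≈ 71.447.
Standard quotas: Gamma 12.611, Epsilon 13.870, Theta 13.031, Eta 3.849, Beta 3.639.
Lower quotas: Gamma 12, Epsilon 13, Theta 13, Eta 3, Beta 3 (sum 44, leaving 3 seats).
Remainders in descending order: Epsilon 0.870, Eta 0.849, Beta 0.639, Gamma 0.611, Theta 0.031.
Largest remainders: Epsilon, Eta, Beta receive the extra seats.
Beta receives 4.

4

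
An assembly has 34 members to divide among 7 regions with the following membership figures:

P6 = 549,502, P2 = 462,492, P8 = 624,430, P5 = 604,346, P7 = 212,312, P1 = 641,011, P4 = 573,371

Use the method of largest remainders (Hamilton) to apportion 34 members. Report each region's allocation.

The standard divisor is 3667464/34 ≈ 107866.588.
Standard quotas: P6 5.0943, P2 4.2876, P8 5.7889, P5 5.6027, P7 1.9683, P1 5.9426, P4 5.3156.
Lower quotas: P6 5, P2 4, P8 5, P5 5, P7 1, P1 5, P4 5 (sum 30, leaving 4 seats).
Remainders in descending order: P7 0.9683, P1 0.9426, P8 0.7889, P5 0.6027, P4 0.3156, P2 0.2876, P6 0.0943.
The surplus seats go to P7, P1, P8, P5.

P6 5; P2 4; P8 6; P5 6; P7 2; P1 6; P4 5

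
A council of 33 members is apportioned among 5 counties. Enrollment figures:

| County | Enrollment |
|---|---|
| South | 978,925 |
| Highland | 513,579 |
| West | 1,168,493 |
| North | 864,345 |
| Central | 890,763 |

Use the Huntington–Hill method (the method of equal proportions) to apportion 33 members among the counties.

With divisor 135410: modified quotas South 7.229, Highland 3.793, West 8.629, North 6.383, Central 6.578.
Geometric-mean thresholds: South √(7·8)=7.483, Highland √(3·4)=3.464, West √(8·9)=8.485, North √(6·7)=6.481, Central √(6·7)=6.481.
Each quota rounded against its threshold gives South 7, Highland 4, West 9, North 6, Central 7 (total 33).

South=7, Highland=4, West=9, North=6, Central=7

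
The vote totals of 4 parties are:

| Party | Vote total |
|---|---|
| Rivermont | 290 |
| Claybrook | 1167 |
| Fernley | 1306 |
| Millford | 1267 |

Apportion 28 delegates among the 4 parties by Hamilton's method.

Rivermont 2, Claybrook 8, Fernley 9, Millford 9

The standard divisor is 4030/28 ≈ 143.929.
Standard quotas: Rivermont 2.015, Claybrook 8.108, Fernley 9.074, Millford 8.803.
Lower quotas: Rivermont 2, Claybrook 8, Fernley 9, Millford 8 (sum 27, leaving 1 seat).
Remainders in descending order: Millford 0.803, Claybrook 0.108, Fernley 0.074, Rivermont 0.015.
Largest remainder: Millford receives the extra seat.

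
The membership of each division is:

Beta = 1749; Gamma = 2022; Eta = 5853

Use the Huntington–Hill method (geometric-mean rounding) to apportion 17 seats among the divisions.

With divisor 571: modified quotas Beta 3.063, Gamma 3.541, Eta 10.250.
Geometric-mean thresholds: Beta √(3·4)=3.464, Gamma √(3·4)=3.464, Eta √(10·11)=10.488.
Each quota rounded against its threshold gives Beta 3, Gamma 4, Eta 10 (total 17).

Beta=3; Gamma=4; Eta=10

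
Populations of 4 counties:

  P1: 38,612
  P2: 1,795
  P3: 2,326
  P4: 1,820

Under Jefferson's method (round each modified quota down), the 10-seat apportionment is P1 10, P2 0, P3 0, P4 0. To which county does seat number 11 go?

P1

Priority for the next seat is population ÷ (current seats + 1).
Priorities: P1 3510.182, P2 1795.000, P3 2326.000, P4 1820.000.
Highest priority: P1.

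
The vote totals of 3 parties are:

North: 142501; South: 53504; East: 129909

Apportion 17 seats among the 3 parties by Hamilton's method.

Total 325914; standard divisor 325914/17 ≈ 19171.412.
Standard quotas: North 7.4330, South 2.7908, East 6.7762.
Lower quotas: North 7, South 2, East 6 (sum 15, leaving 2 seats).
Remainders in descending order: South 0.7908, East 0.7762, North 0.4330.
The surplus seats go to South, East.

North 7, South 3, East 7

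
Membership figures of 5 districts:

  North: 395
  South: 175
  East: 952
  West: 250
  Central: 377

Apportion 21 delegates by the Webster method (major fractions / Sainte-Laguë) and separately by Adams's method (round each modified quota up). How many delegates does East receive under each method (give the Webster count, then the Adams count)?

9 and 8

Webster: North 4, South 2, East 9, West 2, Central 4.
Adams: North 4, South 2, East 8, West 3, Central 4.
East gets 9 under Webster and 8 under Adams.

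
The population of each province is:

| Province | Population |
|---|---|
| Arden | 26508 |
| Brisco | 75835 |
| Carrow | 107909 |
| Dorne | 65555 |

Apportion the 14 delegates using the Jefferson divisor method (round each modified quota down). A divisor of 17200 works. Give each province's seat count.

Arden=1, Brisco=4, Carrow=6, Dorne=3

With modified divisor 17200: modified quotas Arden 1.541, Brisco 4.409, Carrow 6.274, Dorne 3.811.
Rounding down: Arden 1, Brisco 4, Carrow 6, Dorne 3 (total 14).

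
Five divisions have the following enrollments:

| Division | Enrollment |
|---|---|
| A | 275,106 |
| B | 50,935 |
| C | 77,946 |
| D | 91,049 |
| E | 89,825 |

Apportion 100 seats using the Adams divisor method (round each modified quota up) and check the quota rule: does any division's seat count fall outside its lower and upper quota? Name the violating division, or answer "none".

Standard quotas: A 47.038, B 8.709, C 13.327, D 15.568, E 15.358.
Adams allocation: A 46, B 9, C 14, D 16, E 15.
A has quota 47.038 (lower 47, upper 48) but receives 46 — outside the quota interval.

A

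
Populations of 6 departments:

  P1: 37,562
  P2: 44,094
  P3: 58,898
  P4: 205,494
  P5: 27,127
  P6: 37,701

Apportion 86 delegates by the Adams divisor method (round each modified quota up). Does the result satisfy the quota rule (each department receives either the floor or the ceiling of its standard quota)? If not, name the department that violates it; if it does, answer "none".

P4

Standard quotas: P1 7.862, P2 9.229, P3 12.328, P4 43.012, P5 5.678, P6 7.891.
Adams allocation: P1 8, P2 9, P3 13, P4 42, P5 6, P6 8.
P4 has quota 43.012 (lower 43, upper 44) but receives 42 — outside the quota interval.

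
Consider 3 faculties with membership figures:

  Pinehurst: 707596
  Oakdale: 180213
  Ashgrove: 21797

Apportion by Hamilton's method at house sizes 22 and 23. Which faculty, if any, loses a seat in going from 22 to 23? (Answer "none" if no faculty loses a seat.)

At 22 seats: Pinehurst 17, Oakdale 4, Ashgrove 1.
At 23 seats: Pinehurst 18, Oakdale 5, Ashgrove 0.
Ashgrove drops from 1 to 0.

Ashgrove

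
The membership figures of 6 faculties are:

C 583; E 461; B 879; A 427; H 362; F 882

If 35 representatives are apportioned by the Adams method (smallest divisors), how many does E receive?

Standard divisor 3594/35 ≈ 102.686; standard quotas: C 5.678, E 4.489, B 8.560, A 4.158, H 3.525, F 8.589.
Rounding up gives 6, 5, 9, 5, 4, 9 = 38 seats, so the divisor must be adjusted.
With modified divisor 113: modified quotas C 5.159, E 4.080, B 7.779, A 3.779, H 3.204, F 7.805.
Rounding up: C 6, E 5, B 8, A 4, H 4, F 8 (total 35).
E receives 5.

5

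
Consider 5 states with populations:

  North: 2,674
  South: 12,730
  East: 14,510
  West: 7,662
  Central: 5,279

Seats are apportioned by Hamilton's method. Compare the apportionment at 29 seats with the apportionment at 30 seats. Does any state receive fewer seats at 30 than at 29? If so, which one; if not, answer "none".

none

At 29 seats: North 2, South 9, East 10, West 5, Central 3.
At 30 seats: North 2, South 9, East 10, West 5, Central 4.
No state's allocation decreased.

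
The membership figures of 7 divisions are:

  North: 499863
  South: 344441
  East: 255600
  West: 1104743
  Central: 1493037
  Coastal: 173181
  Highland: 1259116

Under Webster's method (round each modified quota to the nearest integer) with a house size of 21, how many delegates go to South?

Standard divisor 5129981/21 ≈ 244284.81; standard quotas: North 2.046, South 1.410, East 1.046, West 4.522, Central 6.112, Coastal 0.709, Highland 5.154.
Rounding to the nearest integer gives North 2, South 1, East 1, West 5, Central 6, Coastal 1, Highland 5 — total 21, matching the house size, so no adjustment is needed.
South receives 1.

1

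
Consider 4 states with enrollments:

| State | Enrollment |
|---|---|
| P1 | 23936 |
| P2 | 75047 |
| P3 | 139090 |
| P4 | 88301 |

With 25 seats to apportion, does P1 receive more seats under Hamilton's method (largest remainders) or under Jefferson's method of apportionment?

Hamilton: P1 2, P2 6, P3 10, P4 7.
Jefferson: P1 1, P2 6, P3 11, P4 7.
P1 gets 2 under Hamilton and 1 under Jefferson.

Hamilton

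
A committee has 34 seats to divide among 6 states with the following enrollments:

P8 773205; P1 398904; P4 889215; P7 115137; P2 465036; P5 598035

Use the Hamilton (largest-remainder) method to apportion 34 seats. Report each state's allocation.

Standard divisor: 3239532 ÷ 34 ≈ 95280.353.
Standard quotas: P8 8.1151, P1 4.1866, P4 9.3326, P7 1.2084, P2 4.8807, P5 6.2766.
Lower quotas: P8 8, P1 4, P4 9, P7 1, P2 4, P5 6 (sum 32, leaving 2 seats).
Remainders in descending order: P2 0.8807, P4 0.3326, P5 0.2766, P7 0.2084, P1 0.1866, P8 0.1151.
Largest remainders: P2, P4 receive the extra seats.

P8: 8, P1: 4, P4: 10, P7: 1, P2: 5, P5: 6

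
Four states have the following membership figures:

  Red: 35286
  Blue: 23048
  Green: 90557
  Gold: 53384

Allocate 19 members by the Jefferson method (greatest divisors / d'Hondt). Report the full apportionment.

Red=3; Blue=2; Green=9; Gold=5

Standard divisor 202275/19 ≈ 10646.053; standard quotas: Red 3.314, Blue 2.165, Green 8.506, Gold 5.014.
Rounding down gives 3, 2, 8, 5 = 18 seats, so the divisor must be adjusted.
With modified divisor 9600: modified quotas Red 3.676, Blue 2.401, Green 9.433, Gold 5.561.
Rounding down: Red 3, Blue 2, Green 9, Gold 5 (total 19).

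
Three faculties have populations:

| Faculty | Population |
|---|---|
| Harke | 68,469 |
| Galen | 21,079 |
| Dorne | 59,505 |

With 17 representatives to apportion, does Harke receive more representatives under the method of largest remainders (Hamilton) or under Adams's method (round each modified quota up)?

Hamilton: Harke 8, Galen 2, Dorne 7.
Adams: Harke 7, Galen 3, Dorne 7.
Harke gets 8 under Hamilton and 7 under Adams.

Hamilton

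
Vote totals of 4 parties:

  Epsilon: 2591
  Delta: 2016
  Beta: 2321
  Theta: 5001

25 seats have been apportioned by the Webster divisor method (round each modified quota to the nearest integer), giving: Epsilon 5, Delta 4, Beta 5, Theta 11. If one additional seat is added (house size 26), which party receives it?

Priority for the next seat is population ÷ (current seats + 0.5).
Priorities: Epsilon 471.091, Delta 448.000, Beta 422.000, Theta 434.870.
Highest priority: Epsilon.

Epsilon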